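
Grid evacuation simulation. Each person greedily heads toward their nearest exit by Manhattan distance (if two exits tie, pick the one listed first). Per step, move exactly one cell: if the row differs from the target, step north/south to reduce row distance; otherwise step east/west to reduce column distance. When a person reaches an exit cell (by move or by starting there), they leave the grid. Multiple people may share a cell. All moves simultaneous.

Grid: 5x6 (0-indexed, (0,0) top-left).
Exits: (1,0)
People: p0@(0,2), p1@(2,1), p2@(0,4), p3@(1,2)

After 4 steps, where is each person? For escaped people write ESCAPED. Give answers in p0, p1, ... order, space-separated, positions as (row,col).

Step 1: p0:(0,2)->(1,2) | p1:(2,1)->(1,1) | p2:(0,4)->(1,4) | p3:(1,2)->(1,1)
Step 2: p0:(1,2)->(1,1) | p1:(1,1)->(1,0)->EXIT | p2:(1,4)->(1,3) | p3:(1,1)->(1,0)->EXIT
Step 3: p0:(1,1)->(1,0)->EXIT | p1:escaped | p2:(1,3)->(1,2) | p3:escaped
Step 4: p0:escaped | p1:escaped | p2:(1,2)->(1,1) | p3:escaped

ESCAPED ESCAPED (1,1) ESCAPED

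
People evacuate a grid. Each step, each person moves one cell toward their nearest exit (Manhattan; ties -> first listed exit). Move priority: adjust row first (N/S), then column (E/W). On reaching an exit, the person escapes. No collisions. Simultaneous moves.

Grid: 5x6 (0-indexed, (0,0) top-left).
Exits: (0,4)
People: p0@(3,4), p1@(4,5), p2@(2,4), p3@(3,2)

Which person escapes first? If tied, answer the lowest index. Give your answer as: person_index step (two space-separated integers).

Step 1: p0:(3,4)->(2,4) | p1:(4,5)->(3,5) | p2:(2,4)->(1,4) | p3:(3,2)->(2,2)
Step 2: p0:(2,4)->(1,4) | p1:(3,5)->(2,5) | p2:(1,4)->(0,4)->EXIT | p3:(2,2)->(1,2)
Step 3: p0:(1,4)->(0,4)->EXIT | p1:(2,5)->(1,5) | p2:escaped | p3:(1,2)->(0,2)
Step 4: p0:escaped | p1:(1,5)->(0,5) | p2:escaped | p3:(0,2)->(0,3)
Step 5: p0:escaped | p1:(0,5)->(0,4)->EXIT | p2:escaped | p3:(0,3)->(0,4)->EXIT
Exit steps: [3, 5, 2, 5]
First to escape: p2 at step 2

Answer: 2 2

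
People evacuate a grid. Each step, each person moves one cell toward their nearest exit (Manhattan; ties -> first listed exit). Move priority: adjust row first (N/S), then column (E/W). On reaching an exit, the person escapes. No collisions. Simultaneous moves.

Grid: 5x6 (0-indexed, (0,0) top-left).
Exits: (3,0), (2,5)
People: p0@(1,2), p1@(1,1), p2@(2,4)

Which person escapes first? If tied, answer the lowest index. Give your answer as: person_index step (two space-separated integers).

Answer: 2 1

Derivation:
Step 1: p0:(1,2)->(2,2) | p1:(1,1)->(2,1) | p2:(2,4)->(2,5)->EXIT
Step 2: p0:(2,2)->(3,2) | p1:(2,1)->(3,1) | p2:escaped
Step 3: p0:(3,2)->(3,1) | p1:(3,1)->(3,0)->EXIT | p2:escaped
Step 4: p0:(3,1)->(3,0)->EXIT | p1:escaped | p2:escaped
Exit steps: [4, 3, 1]
First to escape: p2 at step 1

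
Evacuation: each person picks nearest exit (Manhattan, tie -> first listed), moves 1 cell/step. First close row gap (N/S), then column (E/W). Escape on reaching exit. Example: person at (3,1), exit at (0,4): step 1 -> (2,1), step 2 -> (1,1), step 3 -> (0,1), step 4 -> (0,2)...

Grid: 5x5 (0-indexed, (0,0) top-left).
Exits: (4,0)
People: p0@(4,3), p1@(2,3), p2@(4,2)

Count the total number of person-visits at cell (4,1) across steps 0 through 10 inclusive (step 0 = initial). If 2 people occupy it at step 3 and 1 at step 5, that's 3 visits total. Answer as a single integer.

Answer: 3

Derivation:
Step 0: p0@(4,3) p1@(2,3) p2@(4,2) -> at (4,1): 0 [-], cum=0
Step 1: p0@(4,2) p1@(3,3) p2@(4,1) -> at (4,1): 1 [p2], cum=1
Step 2: p0@(4,1) p1@(4,3) p2@ESC -> at (4,1): 1 [p0], cum=2
Step 3: p0@ESC p1@(4,2) p2@ESC -> at (4,1): 0 [-], cum=2
Step 4: p0@ESC p1@(4,1) p2@ESC -> at (4,1): 1 [p1], cum=3
Step 5: p0@ESC p1@ESC p2@ESC -> at (4,1): 0 [-], cum=3
Total visits = 3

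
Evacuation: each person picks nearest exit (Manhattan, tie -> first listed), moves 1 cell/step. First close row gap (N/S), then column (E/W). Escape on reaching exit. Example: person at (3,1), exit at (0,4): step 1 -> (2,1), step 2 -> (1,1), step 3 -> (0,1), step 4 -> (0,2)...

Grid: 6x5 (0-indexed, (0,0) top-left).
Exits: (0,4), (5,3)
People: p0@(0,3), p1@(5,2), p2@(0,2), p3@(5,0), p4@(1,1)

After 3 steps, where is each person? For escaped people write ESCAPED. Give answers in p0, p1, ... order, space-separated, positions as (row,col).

Step 1: p0:(0,3)->(0,4)->EXIT | p1:(5,2)->(5,3)->EXIT | p2:(0,2)->(0,3) | p3:(5,0)->(5,1) | p4:(1,1)->(0,1)
Step 2: p0:escaped | p1:escaped | p2:(0,3)->(0,4)->EXIT | p3:(5,1)->(5,2) | p4:(0,1)->(0,2)
Step 3: p0:escaped | p1:escaped | p2:escaped | p3:(5,2)->(5,3)->EXIT | p4:(0,2)->(0,3)

ESCAPED ESCAPED ESCAPED ESCAPED (0,3)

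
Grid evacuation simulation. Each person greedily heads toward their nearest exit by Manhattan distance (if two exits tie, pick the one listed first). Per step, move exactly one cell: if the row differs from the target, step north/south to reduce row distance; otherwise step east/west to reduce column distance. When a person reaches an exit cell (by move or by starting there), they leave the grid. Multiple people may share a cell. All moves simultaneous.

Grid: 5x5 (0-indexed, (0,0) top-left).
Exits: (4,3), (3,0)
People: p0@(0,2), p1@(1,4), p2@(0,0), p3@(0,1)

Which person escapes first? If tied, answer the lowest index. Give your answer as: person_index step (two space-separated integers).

Answer: 2 3

Derivation:
Step 1: p0:(0,2)->(1,2) | p1:(1,4)->(2,4) | p2:(0,0)->(1,0) | p3:(0,1)->(1,1)
Step 2: p0:(1,2)->(2,2) | p1:(2,4)->(3,4) | p2:(1,0)->(2,0) | p3:(1,1)->(2,1)
Step 3: p0:(2,2)->(3,2) | p1:(3,4)->(4,4) | p2:(2,0)->(3,0)->EXIT | p3:(2,1)->(3,1)
Step 4: p0:(3,2)->(4,2) | p1:(4,4)->(4,3)->EXIT | p2:escaped | p3:(3,1)->(3,0)->EXIT
Step 5: p0:(4,2)->(4,3)->EXIT | p1:escaped | p2:escaped | p3:escaped
Exit steps: [5, 4, 3, 4]
First to escape: p2 at step 3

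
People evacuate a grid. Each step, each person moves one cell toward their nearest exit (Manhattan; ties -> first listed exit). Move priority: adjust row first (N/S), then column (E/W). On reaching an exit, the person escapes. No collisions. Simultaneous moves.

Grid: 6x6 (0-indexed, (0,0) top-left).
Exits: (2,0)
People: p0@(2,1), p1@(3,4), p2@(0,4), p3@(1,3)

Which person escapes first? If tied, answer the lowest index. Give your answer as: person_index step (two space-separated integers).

Step 1: p0:(2,1)->(2,0)->EXIT | p1:(3,4)->(2,4) | p2:(0,4)->(1,4) | p3:(1,3)->(2,3)
Step 2: p0:escaped | p1:(2,4)->(2,3) | p2:(1,4)->(2,4) | p3:(2,3)->(2,2)
Step 3: p0:escaped | p1:(2,3)->(2,2) | p2:(2,4)->(2,3) | p3:(2,2)->(2,1)
Step 4: p0:escaped | p1:(2,2)->(2,1) | p2:(2,3)->(2,2) | p3:(2,1)->(2,0)->EXIT
Step 5: p0:escaped | p1:(2,1)->(2,0)->EXIT | p2:(2,2)->(2,1) | p3:escaped
Step 6: p0:escaped | p1:escaped | p2:(2,1)->(2,0)->EXIT | p3:escaped
Exit steps: [1, 5, 6, 4]
First to escape: p0 at step 1

Answer: 0 1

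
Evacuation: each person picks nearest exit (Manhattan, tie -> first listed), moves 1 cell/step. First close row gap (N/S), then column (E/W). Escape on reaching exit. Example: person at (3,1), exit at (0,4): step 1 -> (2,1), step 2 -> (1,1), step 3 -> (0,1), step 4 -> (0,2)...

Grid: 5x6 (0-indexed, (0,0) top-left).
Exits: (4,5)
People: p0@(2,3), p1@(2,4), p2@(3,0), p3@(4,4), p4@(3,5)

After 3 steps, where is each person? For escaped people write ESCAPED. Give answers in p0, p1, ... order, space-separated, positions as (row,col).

Step 1: p0:(2,3)->(3,3) | p1:(2,4)->(3,4) | p2:(3,0)->(4,0) | p3:(4,4)->(4,5)->EXIT | p4:(3,5)->(4,5)->EXIT
Step 2: p0:(3,3)->(4,3) | p1:(3,4)->(4,4) | p2:(4,0)->(4,1) | p3:escaped | p4:escaped
Step 3: p0:(4,3)->(4,4) | p1:(4,4)->(4,5)->EXIT | p2:(4,1)->(4,2) | p3:escaped | p4:escaped

(4,4) ESCAPED (4,2) ESCAPED ESCAPED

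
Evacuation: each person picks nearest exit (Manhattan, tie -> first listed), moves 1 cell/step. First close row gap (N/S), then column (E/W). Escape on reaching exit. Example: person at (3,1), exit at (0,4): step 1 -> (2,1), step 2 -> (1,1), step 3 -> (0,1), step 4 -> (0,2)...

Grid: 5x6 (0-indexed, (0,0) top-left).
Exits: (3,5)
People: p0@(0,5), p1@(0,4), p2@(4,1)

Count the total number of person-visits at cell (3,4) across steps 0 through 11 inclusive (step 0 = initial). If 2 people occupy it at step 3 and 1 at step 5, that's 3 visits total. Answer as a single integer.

Step 0: p0@(0,5) p1@(0,4) p2@(4,1) -> at (3,4): 0 [-], cum=0
Step 1: p0@(1,5) p1@(1,4) p2@(3,1) -> at (3,4): 0 [-], cum=0
Step 2: p0@(2,5) p1@(2,4) p2@(3,2) -> at (3,4): 0 [-], cum=0
Step 3: p0@ESC p1@(3,4) p2@(3,3) -> at (3,4): 1 [p1], cum=1
Step 4: p0@ESC p1@ESC p2@(3,4) -> at (3,4): 1 [p2], cum=2
Step 5: p0@ESC p1@ESC p2@ESC -> at (3,4): 0 [-], cum=2
Total visits = 2

Answer: 2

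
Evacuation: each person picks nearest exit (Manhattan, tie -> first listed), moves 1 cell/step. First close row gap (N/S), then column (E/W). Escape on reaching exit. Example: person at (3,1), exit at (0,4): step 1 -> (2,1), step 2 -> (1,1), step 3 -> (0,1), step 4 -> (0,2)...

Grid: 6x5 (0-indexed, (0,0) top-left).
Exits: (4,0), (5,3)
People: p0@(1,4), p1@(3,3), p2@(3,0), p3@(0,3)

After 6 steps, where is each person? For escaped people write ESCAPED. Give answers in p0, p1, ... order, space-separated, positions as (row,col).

Step 1: p0:(1,4)->(2,4) | p1:(3,3)->(4,3) | p2:(3,0)->(4,0)->EXIT | p3:(0,3)->(1,3)
Step 2: p0:(2,4)->(3,4) | p1:(4,3)->(5,3)->EXIT | p2:escaped | p3:(1,3)->(2,3)
Step 3: p0:(3,4)->(4,4) | p1:escaped | p2:escaped | p3:(2,3)->(3,3)
Step 4: p0:(4,4)->(5,4) | p1:escaped | p2:escaped | p3:(3,3)->(4,3)
Step 5: p0:(5,4)->(5,3)->EXIT | p1:escaped | p2:escaped | p3:(4,3)->(5,3)->EXIT

ESCAPED ESCAPED ESCAPED ESCAPED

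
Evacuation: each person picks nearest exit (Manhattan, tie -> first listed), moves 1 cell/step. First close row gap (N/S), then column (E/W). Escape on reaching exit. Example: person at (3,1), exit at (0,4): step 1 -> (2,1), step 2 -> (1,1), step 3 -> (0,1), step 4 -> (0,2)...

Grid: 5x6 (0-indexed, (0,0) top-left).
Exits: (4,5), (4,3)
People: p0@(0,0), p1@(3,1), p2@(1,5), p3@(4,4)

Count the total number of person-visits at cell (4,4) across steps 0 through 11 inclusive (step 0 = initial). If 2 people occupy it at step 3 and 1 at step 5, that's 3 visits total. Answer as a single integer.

Answer: 1

Derivation:
Step 0: p0@(0,0) p1@(3,1) p2@(1,5) p3@(4,4) -> at (4,4): 1 [p3], cum=1
Step 1: p0@(1,0) p1@(4,1) p2@(2,5) p3@ESC -> at (4,4): 0 [-], cum=1
Step 2: p0@(2,0) p1@(4,2) p2@(3,5) p3@ESC -> at (4,4): 0 [-], cum=1
Step 3: p0@(3,0) p1@ESC p2@ESC p3@ESC -> at (4,4): 0 [-], cum=1
Step 4: p0@(4,0) p1@ESC p2@ESC p3@ESC -> at (4,4): 0 [-], cum=1
Step 5: p0@(4,1) p1@ESC p2@ESC p3@ESC -> at (4,4): 0 [-], cum=1
Step 6: p0@(4,2) p1@ESC p2@ESC p3@ESC -> at (4,4): 0 [-], cum=1
Step 7: p0@ESC p1@ESC p2@ESC p3@ESC -> at (4,4): 0 [-], cum=1
Total visits = 1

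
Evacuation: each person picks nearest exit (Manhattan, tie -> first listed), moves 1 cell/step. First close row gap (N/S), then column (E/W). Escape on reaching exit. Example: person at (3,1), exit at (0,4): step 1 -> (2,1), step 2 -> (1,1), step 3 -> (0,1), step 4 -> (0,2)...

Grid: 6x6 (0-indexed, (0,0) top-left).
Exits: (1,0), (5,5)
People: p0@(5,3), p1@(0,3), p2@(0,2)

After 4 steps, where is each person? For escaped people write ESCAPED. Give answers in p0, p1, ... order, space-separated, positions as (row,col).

Step 1: p0:(5,3)->(5,4) | p1:(0,3)->(1,3) | p2:(0,2)->(1,2)
Step 2: p0:(5,4)->(5,5)->EXIT | p1:(1,3)->(1,2) | p2:(1,2)->(1,1)
Step 3: p0:escaped | p1:(1,2)->(1,1) | p2:(1,1)->(1,0)->EXIT
Step 4: p0:escaped | p1:(1,1)->(1,0)->EXIT | p2:escaped

ESCAPED ESCAPED ESCAPED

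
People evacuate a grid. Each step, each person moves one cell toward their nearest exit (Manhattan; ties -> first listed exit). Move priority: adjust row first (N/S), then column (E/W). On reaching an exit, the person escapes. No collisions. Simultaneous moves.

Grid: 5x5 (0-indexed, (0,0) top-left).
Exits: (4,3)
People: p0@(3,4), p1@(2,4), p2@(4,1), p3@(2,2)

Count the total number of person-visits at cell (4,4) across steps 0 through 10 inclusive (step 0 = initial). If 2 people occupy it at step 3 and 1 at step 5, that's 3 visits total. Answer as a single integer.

Answer: 2

Derivation:
Step 0: p0@(3,4) p1@(2,4) p2@(4,1) p3@(2,2) -> at (4,4): 0 [-], cum=0
Step 1: p0@(4,4) p1@(3,4) p2@(4,2) p3@(3,2) -> at (4,4): 1 [p0], cum=1
Step 2: p0@ESC p1@(4,4) p2@ESC p3@(4,2) -> at (4,4): 1 [p1], cum=2
Step 3: p0@ESC p1@ESC p2@ESC p3@ESC -> at (4,4): 0 [-], cum=2
Total visits = 2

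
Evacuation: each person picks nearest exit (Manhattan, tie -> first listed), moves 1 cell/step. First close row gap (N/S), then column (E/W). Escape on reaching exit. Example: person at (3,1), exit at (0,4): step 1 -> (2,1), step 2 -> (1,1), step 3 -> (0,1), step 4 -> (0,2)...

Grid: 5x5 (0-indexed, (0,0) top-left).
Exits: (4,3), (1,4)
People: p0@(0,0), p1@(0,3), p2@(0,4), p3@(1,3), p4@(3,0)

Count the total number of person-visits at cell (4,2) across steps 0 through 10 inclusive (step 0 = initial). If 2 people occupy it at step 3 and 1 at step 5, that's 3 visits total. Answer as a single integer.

Step 0: p0@(0,0) p1@(0,3) p2@(0,4) p3@(1,3) p4@(3,0) -> at (4,2): 0 [-], cum=0
Step 1: p0@(1,0) p1@(1,3) p2@ESC p3@ESC p4@(4,0) -> at (4,2): 0 [-], cum=0
Step 2: p0@(1,1) p1@ESC p2@ESC p3@ESC p4@(4,1) -> at (4,2): 0 [-], cum=0
Step 3: p0@(1,2) p1@ESC p2@ESC p3@ESC p4@(4,2) -> at (4,2): 1 [p4], cum=1
Step 4: p0@(1,3) p1@ESC p2@ESC p3@ESC p4@ESC -> at (4,2): 0 [-], cum=1
Step 5: p0@ESC p1@ESC p2@ESC p3@ESC p4@ESC -> at (4,2): 0 [-], cum=1
Total visits = 1

Answer: 1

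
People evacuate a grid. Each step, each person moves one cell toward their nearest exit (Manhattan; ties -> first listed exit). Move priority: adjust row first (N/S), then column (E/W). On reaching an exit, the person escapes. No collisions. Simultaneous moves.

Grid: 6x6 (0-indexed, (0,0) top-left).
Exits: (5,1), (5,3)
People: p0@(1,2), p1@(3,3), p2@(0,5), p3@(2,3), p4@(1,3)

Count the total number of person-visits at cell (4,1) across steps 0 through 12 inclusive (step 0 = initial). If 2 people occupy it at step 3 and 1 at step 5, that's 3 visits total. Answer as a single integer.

Step 0: p0@(1,2) p1@(3,3) p2@(0,5) p3@(2,3) p4@(1,3) -> at (4,1): 0 [-], cum=0
Step 1: p0@(2,2) p1@(4,3) p2@(1,5) p3@(3,3) p4@(2,3) -> at (4,1): 0 [-], cum=0
Step 2: p0@(3,2) p1@ESC p2@(2,5) p3@(4,3) p4@(3,3) -> at (4,1): 0 [-], cum=0
Step 3: p0@(4,2) p1@ESC p2@(3,5) p3@ESC p4@(4,3) -> at (4,1): 0 [-], cum=0
Step 4: p0@(5,2) p1@ESC p2@(4,5) p3@ESC p4@ESC -> at (4,1): 0 [-], cum=0
Step 5: p0@ESC p1@ESC p2@(5,5) p3@ESC p4@ESC -> at (4,1): 0 [-], cum=0
Step 6: p0@ESC p1@ESC p2@(5,4) p3@ESC p4@ESC -> at (4,1): 0 [-], cum=0
Step 7: p0@ESC p1@ESC p2@ESC p3@ESC p4@ESC -> at (4,1): 0 [-], cum=0
Total visits = 0

Answer: 0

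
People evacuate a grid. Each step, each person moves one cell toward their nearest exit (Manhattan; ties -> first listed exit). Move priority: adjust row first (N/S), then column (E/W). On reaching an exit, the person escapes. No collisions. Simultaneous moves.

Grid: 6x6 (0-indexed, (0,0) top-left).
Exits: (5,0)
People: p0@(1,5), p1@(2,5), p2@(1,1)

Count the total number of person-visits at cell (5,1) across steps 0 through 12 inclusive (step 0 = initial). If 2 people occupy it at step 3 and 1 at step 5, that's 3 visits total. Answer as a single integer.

Answer: 3

Derivation:
Step 0: p0@(1,5) p1@(2,5) p2@(1,1) -> at (5,1): 0 [-], cum=0
Step 1: p0@(2,5) p1@(3,5) p2@(2,1) -> at (5,1): 0 [-], cum=0
Step 2: p0@(3,5) p1@(4,5) p2@(3,1) -> at (5,1): 0 [-], cum=0
Step 3: p0@(4,5) p1@(5,5) p2@(4,1) -> at (5,1): 0 [-], cum=0
Step 4: p0@(5,5) p1@(5,4) p2@(5,1) -> at (5,1): 1 [p2], cum=1
Step 5: p0@(5,4) p1@(5,3) p2@ESC -> at (5,1): 0 [-], cum=1
Step 6: p0@(5,3) p1@(5,2) p2@ESC -> at (5,1): 0 [-], cum=1
Step 7: p0@(5,2) p1@(5,1) p2@ESC -> at (5,1): 1 [p1], cum=2
Step 8: p0@(5,1) p1@ESC p2@ESC -> at (5,1): 1 [p0], cum=3
Step 9: p0@ESC p1@ESC p2@ESC -> at (5,1): 0 [-], cum=3
Total visits = 3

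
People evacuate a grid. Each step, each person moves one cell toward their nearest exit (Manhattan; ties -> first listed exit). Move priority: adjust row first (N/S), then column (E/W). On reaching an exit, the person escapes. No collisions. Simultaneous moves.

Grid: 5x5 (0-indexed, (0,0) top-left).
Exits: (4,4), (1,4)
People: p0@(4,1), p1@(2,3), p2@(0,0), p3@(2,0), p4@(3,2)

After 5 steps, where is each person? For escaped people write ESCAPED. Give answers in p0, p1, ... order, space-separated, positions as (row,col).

Step 1: p0:(4,1)->(4,2) | p1:(2,3)->(1,3) | p2:(0,0)->(1,0) | p3:(2,0)->(1,0) | p4:(3,2)->(4,2)
Step 2: p0:(4,2)->(4,3) | p1:(1,3)->(1,4)->EXIT | p2:(1,0)->(1,1) | p3:(1,0)->(1,1) | p4:(4,2)->(4,3)
Step 3: p0:(4,3)->(4,4)->EXIT | p1:escaped | p2:(1,1)->(1,2) | p3:(1,1)->(1,2) | p4:(4,3)->(4,4)->EXIT
Step 4: p0:escaped | p1:escaped | p2:(1,2)->(1,3) | p3:(1,2)->(1,3) | p4:escaped
Step 5: p0:escaped | p1:escaped | p2:(1,3)->(1,4)->EXIT | p3:(1,3)->(1,4)->EXIT | p4:escaped

ESCAPED ESCAPED ESCAPED ESCAPED ESCAPED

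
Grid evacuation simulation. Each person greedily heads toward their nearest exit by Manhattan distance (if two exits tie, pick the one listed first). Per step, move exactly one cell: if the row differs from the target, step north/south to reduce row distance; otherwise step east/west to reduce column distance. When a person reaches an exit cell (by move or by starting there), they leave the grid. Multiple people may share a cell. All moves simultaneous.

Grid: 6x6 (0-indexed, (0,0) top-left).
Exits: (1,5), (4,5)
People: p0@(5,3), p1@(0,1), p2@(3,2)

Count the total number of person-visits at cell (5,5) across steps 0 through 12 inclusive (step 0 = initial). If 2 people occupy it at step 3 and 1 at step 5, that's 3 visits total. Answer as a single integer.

Step 0: p0@(5,3) p1@(0,1) p2@(3,2) -> at (5,5): 0 [-], cum=0
Step 1: p0@(4,3) p1@(1,1) p2@(4,2) -> at (5,5): 0 [-], cum=0
Step 2: p0@(4,4) p1@(1,2) p2@(4,3) -> at (5,5): 0 [-], cum=0
Step 3: p0@ESC p1@(1,3) p2@(4,4) -> at (5,5): 0 [-], cum=0
Step 4: p0@ESC p1@(1,4) p2@ESC -> at (5,5): 0 [-], cum=0
Step 5: p0@ESC p1@ESC p2@ESC -> at (5,5): 0 [-], cum=0
Total visits = 0

Answer: 0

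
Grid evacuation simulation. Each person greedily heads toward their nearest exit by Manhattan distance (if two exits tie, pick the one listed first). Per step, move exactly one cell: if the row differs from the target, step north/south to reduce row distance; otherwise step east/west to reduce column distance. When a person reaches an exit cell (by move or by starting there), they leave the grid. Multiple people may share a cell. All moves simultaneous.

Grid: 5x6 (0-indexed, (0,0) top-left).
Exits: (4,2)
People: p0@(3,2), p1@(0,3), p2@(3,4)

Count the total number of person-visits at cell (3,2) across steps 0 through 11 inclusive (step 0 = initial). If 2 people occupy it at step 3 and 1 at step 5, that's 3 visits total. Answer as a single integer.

Answer: 1

Derivation:
Step 0: p0@(3,2) p1@(0,3) p2@(3,4) -> at (3,2): 1 [p0], cum=1
Step 1: p0@ESC p1@(1,3) p2@(4,4) -> at (3,2): 0 [-], cum=1
Step 2: p0@ESC p1@(2,3) p2@(4,3) -> at (3,2): 0 [-], cum=1
Step 3: p0@ESC p1@(3,3) p2@ESC -> at (3,2): 0 [-], cum=1
Step 4: p0@ESC p1@(4,3) p2@ESC -> at (3,2): 0 [-], cum=1
Step 5: p0@ESC p1@ESC p2@ESC -> at (3,2): 0 [-], cum=1
Total visits = 1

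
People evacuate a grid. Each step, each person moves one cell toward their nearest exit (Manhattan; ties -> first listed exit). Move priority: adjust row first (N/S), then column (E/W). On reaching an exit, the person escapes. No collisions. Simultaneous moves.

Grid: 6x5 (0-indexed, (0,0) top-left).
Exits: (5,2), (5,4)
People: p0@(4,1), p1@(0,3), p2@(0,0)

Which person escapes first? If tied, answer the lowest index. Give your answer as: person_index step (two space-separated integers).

Answer: 0 2

Derivation:
Step 1: p0:(4,1)->(5,1) | p1:(0,3)->(1,3) | p2:(0,0)->(1,0)
Step 2: p0:(5,1)->(5,2)->EXIT | p1:(1,3)->(2,3) | p2:(1,0)->(2,0)
Step 3: p0:escaped | p1:(2,3)->(3,3) | p2:(2,0)->(3,0)
Step 4: p0:escaped | p1:(3,3)->(4,3) | p2:(3,0)->(4,0)
Step 5: p0:escaped | p1:(4,3)->(5,3) | p2:(4,0)->(5,0)
Step 6: p0:escaped | p1:(5,3)->(5,2)->EXIT | p2:(5,0)->(5,1)
Step 7: p0:escaped | p1:escaped | p2:(5,1)->(5,2)->EXIT
Exit steps: [2, 6, 7]
First to escape: p0 at step 2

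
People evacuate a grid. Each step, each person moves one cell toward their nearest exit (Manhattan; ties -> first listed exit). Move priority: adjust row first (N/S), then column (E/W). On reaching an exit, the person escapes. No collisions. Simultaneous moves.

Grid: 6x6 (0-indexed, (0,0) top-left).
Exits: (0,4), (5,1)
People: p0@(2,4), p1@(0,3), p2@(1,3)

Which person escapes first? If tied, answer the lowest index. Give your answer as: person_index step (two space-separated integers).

Answer: 1 1

Derivation:
Step 1: p0:(2,4)->(1,4) | p1:(0,3)->(0,4)->EXIT | p2:(1,3)->(0,3)
Step 2: p0:(1,4)->(0,4)->EXIT | p1:escaped | p2:(0,3)->(0,4)->EXIT
Exit steps: [2, 1, 2]
First to escape: p1 at step 1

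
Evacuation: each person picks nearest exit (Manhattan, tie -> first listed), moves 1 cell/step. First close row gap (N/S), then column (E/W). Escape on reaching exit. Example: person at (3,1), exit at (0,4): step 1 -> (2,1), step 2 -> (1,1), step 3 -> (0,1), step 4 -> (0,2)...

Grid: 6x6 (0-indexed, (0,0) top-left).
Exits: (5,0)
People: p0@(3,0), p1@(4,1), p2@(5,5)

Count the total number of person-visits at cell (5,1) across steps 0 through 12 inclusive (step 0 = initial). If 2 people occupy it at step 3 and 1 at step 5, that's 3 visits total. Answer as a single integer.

Answer: 2

Derivation:
Step 0: p0@(3,0) p1@(4,1) p2@(5,5) -> at (5,1): 0 [-], cum=0
Step 1: p0@(4,0) p1@(5,1) p2@(5,4) -> at (5,1): 1 [p1], cum=1
Step 2: p0@ESC p1@ESC p2@(5,3) -> at (5,1): 0 [-], cum=1
Step 3: p0@ESC p1@ESC p2@(5,2) -> at (5,1): 0 [-], cum=1
Step 4: p0@ESC p1@ESC p2@(5,1) -> at (5,1): 1 [p2], cum=2
Step 5: p0@ESC p1@ESC p2@ESC -> at (5,1): 0 [-], cum=2
Total visits = 2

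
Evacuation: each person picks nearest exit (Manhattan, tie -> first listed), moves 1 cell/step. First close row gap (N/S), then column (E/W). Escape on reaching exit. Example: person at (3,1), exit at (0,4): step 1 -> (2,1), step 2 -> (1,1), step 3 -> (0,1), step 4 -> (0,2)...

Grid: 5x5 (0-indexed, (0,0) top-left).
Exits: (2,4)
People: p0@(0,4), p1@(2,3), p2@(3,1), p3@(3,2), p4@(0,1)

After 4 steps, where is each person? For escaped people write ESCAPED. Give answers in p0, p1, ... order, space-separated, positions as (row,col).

Step 1: p0:(0,4)->(1,4) | p1:(2,3)->(2,4)->EXIT | p2:(3,1)->(2,1) | p3:(3,2)->(2,2) | p4:(0,1)->(1,1)
Step 2: p0:(1,4)->(2,4)->EXIT | p1:escaped | p2:(2,1)->(2,2) | p3:(2,2)->(2,3) | p4:(1,1)->(2,1)
Step 3: p0:escaped | p1:escaped | p2:(2,2)->(2,3) | p3:(2,3)->(2,4)->EXIT | p4:(2,1)->(2,2)
Step 4: p0:escaped | p1:escaped | p2:(2,3)->(2,4)->EXIT | p3:escaped | p4:(2,2)->(2,3)

ESCAPED ESCAPED ESCAPED ESCAPED (2,3)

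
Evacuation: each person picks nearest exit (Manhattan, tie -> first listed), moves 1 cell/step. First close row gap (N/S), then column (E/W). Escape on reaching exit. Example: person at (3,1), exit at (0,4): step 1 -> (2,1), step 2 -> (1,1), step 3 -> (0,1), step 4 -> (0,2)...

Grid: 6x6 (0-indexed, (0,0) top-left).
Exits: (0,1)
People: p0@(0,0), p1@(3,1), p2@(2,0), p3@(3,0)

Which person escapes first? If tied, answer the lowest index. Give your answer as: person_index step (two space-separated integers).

Answer: 0 1

Derivation:
Step 1: p0:(0,0)->(0,1)->EXIT | p1:(3,1)->(2,1) | p2:(2,0)->(1,0) | p3:(3,0)->(2,0)
Step 2: p0:escaped | p1:(2,1)->(1,1) | p2:(1,0)->(0,0) | p3:(2,0)->(1,0)
Step 3: p0:escaped | p1:(1,1)->(0,1)->EXIT | p2:(0,0)->(0,1)->EXIT | p3:(1,0)->(0,0)
Step 4: p0:escaped | p1:escaped | p2:escaped | p3:(0,0)->(0,1)->EXIT
Exit steps: [1, 3, 3, 4]
First to escape: p0 at step 1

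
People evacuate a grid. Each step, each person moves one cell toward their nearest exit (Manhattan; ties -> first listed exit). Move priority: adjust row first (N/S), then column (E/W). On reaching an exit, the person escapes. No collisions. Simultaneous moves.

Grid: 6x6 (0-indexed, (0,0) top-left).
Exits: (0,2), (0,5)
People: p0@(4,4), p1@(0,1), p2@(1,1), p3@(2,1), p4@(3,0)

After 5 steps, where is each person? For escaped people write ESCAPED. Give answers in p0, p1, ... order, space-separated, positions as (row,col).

Step 1: p0:(4,4)->(3,4) | p1:(0,1)->(0,2)->EXIT | p2:(1,1)->(0,1) | p3:(2,1)->(1,1) | p4:(3,0)->(2,0)
Step 2: p0:(3,4)->(2,4) | p1:escaped | p2:(0,1)->(0,2)->EXIT | p3:(1,1)->(0,1) | p4:(2,0)->(1,0)
Step 3: p0:(2,4)->(1,4) | p1:escaped | p2:escaped | p3:(0,1)->(0,2)->EXIT | p4:(1,0)->(0,0)
Step 4: p0:(1,4)->(0,4) | p1:escaped | p2:escaped | p3:escaped | p4:(0,0)->(0,1)
Step 5: p0:(0,4)->(0,5)->EXIT | p1:escaped | p2:escaped | p3:escaped | p4:(0,1)->(0,2)->EXIT

ESCAPED ESCAPED ESCAPED ESCAPED ESCAPED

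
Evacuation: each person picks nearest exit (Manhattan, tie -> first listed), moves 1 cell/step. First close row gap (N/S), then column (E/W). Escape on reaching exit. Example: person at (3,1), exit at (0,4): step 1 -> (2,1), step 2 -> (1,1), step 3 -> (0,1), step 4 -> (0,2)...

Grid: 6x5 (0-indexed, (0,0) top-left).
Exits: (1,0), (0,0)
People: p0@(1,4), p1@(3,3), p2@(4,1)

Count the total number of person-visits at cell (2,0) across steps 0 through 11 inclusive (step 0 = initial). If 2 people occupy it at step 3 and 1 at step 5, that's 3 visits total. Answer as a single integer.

Answer: 0

Derivation:
Step 0: p0@(1,4) p1@(3,3) p2@(4,1) -> at (2,0): 0 [-], cum=0
Step 1: p0@(1,3) p1@(2,3) p2@(3,1) -> at (2,0): 0 [-], cum=0
Step 2: p0@(1,2) p1@(1,3) p2@(2,1) -> at (2,0): 0 [-], cum=0
Step 3: p0@(1,1) p1@(1,2) p2@(1,1) -> at (2,0): 0 [-], cum=0
Step 4: p0@ESC p1@(1,1) p2@ESC -> at (2,0): 0 [-], cum=0
Step 5: p0@ESC p1@ESC p2@ESC -> at (2,0): 0 [-], cum=0
Total visits = 0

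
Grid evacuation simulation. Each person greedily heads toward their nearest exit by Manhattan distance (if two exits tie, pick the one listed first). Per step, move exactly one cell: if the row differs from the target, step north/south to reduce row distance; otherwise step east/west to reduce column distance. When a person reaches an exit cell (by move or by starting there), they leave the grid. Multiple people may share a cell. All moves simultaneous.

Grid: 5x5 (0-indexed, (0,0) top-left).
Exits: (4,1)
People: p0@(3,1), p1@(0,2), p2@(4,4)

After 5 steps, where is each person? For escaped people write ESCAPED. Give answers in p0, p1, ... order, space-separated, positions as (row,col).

Step 1: p0:(3,1)->(4,1)->EXIT | p1:(0,2)->(1,2) | p2:(4,4)->(4,3)
Step 2: p0:escaped | p1:(1,2)->(2,2) | p2:(4,3)->(4,2)
Step 3: p0:escaped | p1:(2,2)->(3,2) | p2:(4,2)->(4,1)->EXIT
Step 4: p0:escaped | p1:(3,2)->(4,2) | p2:escaped
Step 5: p0:escaped | p1:(4,2)->(4,1)->EXIT | p2:escaped

ESCAPED ESCAPED ESCAPED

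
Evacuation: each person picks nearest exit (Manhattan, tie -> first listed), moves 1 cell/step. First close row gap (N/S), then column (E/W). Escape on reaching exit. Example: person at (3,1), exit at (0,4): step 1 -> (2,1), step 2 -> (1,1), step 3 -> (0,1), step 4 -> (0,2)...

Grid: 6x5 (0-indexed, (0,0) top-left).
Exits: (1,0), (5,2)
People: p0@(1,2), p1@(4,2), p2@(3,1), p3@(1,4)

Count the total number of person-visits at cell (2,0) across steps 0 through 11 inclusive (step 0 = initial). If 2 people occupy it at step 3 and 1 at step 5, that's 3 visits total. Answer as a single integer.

Step 0: p0@(1,2) p1@(4,2) p2@(3,1) p3@(1,4) -> at (2,0): 0 [-], cum=0
Step 1: p0@(1,1) p1@ESC p2@(2,1) p3@(1,3) -> at (2,0): 0 [-], cum=0
Step 2: p0@ESC p1@ESC p2@(1,1) p3@(1,2) -> at (2,0): 0 [-], cum=0
Step 3: p0@ESC p1@ESC p2@ESC p3@(1,1) -> at (2,0): 0 [-], cum=0
Step 4: p0@ESC p1@ESC p2@ESC p3@ESC -> at (2,0): 0 [-], cum=0
Total visits = 0

Answer: 0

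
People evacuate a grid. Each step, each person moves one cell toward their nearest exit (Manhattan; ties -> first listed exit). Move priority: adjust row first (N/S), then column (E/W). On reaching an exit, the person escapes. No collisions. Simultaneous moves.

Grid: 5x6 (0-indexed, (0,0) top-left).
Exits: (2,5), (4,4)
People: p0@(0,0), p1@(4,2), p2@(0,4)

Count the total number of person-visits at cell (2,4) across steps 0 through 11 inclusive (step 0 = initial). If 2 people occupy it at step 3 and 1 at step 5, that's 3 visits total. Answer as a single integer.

Answer: 2

Derivation:
Step 0: p0@(0,0) p1@(4,2) p2@(0,4) -> at (2,4): 0 [-], cum=0
Step 1: p0@(1,0) p1@(4,3) p2@(1,4) -> at (2,4): 0 [-], cum=0
Step 2: p0@(2,0) p1@ESC p2@(2,4) -> at (2,4): 1 [p2], cum=1
Step 3: p0@(2,1) p1@ESC p2@ESC -> at (2,4): 0 [-], cum=1
Step 4: p0@(2,2) p1@ESC p2@ESC -> at (2,4): 0 [-], cum=1
Step 5: p0@(2,3) p1@ESC p2@ESC -> at (2,4): 0 [-], cum=1
Step 6: p0@(2,4) p1@ESC p2@ESC -> at (2,4): 1 [p0], cum=2
Step 7: p0@ESC p1@ESC p2@ESC -> at (2,4): 0 [-], cum=2
Total visits = 2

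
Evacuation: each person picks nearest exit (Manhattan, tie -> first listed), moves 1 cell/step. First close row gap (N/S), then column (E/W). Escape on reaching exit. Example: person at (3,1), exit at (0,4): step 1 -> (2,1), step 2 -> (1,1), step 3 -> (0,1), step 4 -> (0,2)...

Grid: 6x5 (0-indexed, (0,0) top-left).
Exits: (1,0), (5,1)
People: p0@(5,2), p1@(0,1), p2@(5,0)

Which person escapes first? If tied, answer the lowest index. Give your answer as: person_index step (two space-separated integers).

Answer: 0 1

Derivation:
Step 1: p0:(5,2)->(5,1)->EXIT | p1:(0,1)->(1,1) | p2:(5,0)->(5,1)->EXIT
Step 2: p0:escaped | p1:(1,1)->(1,0)->EXIT | p2:escaped
Exit steps: [1, 2, 1]
First to escape: p0 at step 1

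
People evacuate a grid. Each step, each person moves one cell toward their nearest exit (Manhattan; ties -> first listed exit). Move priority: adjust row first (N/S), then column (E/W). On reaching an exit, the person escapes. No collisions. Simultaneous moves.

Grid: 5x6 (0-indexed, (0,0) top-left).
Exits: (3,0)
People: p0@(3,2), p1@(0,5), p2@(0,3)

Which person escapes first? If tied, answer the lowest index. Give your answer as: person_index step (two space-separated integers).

Step 1: p0:(3,2)->(3,1) | p1:(0,5)->(1,5) | p2:(0,3)->(1,3)
Step 2: p0:(3,1)->(3,0)->EXIT | p1:(1,5)->(2,5) | p2:(1,3)->(2,3)
Step 3: p0:escaped | p1:(2,5)->(3,5) | p2:(2,3)->(3,3)
Step 4: p0:escaped | p1:(3,5)->(3,4) | p2:(3,3)->(3,2)
Step 5: p0:escaped | p1:(3,4)->(3,3) | p2:(3,2)->(3,1)
Step 6: p0:escaped | p1:(3,3)->(3,2) | p2:(3,1)->(3,0)->EXIT
Step 7: p0:escaped | p1:(3,2)->(3,1) | p2:escaped
Step 8: p0:escaped | p1:(3,1)->(3,0)->EXIT | p2:escaped
Exit steps: [2, 8, 6]
First to escape: p0 at step 2

Answer: 0 2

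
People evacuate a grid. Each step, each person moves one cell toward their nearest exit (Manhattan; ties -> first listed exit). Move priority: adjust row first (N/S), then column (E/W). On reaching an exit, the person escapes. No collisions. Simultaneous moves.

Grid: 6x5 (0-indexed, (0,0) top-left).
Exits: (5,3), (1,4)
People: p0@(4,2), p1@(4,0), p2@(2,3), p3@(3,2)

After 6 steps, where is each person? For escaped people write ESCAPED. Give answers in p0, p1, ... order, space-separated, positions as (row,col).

Step 1: p0:(4,2)->(5,2) | p1:(4,0)->(5,0) | p2:(2,3)->(1,3) | p3:(3,2)->(4,2)
Step 2: p0:(5,2)->(5,3)->EXIT | p1:(5,0)->(5,1) | p2:(1,3)->(1,4)->EXIT | p3:(4,2)->(5,2)
Step 3: p0:escaped | p1:(5,1)->(5,2) | p2:escaped | p3:(5,2)->(5,3)->EXIT
Step 4: p0:escaped | p1:(5,2)->(5,3)->EXIT | p2:escaped | p3:escaped

ESCAPED ESCAPED ESCAPED ESCAPED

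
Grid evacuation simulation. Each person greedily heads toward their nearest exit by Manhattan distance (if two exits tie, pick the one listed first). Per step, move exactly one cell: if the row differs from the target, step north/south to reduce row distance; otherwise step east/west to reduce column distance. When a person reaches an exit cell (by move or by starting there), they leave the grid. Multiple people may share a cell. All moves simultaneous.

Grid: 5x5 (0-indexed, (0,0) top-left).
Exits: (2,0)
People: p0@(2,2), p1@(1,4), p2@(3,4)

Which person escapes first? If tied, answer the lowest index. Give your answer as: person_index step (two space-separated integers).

Step 1: p0:(2,2)->(2,1) | p1:(1,4)->(2,4) | p2:(3,4)->(2,4)
Step 2: p0:(2,1)->(2,0)->EXIT | p1:(2,4)->(2,3) | p2:(2,4)->(2,3)
Step 3: p0:escaped | p1:(2,3)->(2,2) | p2:(2,3)->(2,2)
Step 4: p0:escaped | p1:(2,2)->(2,1) | p2:(2,2)->(2,1)
Step 5: p0:escaped | p1:(2,1)->(2,0)->EXIT | p2:(2,1)->(2,0)->EXIT
Exit steps: [2, 5, 5]
First to escape: p0 at step 2

Answer: 0 2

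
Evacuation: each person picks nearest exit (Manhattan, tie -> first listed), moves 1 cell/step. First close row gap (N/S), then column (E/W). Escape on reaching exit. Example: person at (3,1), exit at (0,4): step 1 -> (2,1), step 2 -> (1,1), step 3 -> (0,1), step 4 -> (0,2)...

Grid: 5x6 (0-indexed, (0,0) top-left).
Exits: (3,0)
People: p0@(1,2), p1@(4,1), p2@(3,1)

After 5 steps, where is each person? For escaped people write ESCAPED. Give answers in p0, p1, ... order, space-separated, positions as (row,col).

Step 1: p0:(1,2)->(2,2) | p1:(4,1)->(3,1) | p2:(3,1)->(3,0)->EXIT
Step 2: p0:(2,2)->(3,2) | p1:(3,1)->(3,0)->EXIT | p2:escaped
Step 3: p0:(3,2)->(3,1) | p1:escaped | p2:escaped
Step 4: p0:(3,1)->(3,0)->EXIT | p1:escaped | p2:escaped

ESCAPED ESCAPED ESCAPED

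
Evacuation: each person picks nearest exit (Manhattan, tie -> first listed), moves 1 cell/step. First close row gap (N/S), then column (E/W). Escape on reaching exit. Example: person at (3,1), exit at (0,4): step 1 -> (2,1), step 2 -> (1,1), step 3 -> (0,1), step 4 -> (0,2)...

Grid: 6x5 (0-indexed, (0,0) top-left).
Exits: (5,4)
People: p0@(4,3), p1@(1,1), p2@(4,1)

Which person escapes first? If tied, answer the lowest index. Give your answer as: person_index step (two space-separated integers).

Step 1: p0:(4,3)->(5,3) | p1:(1,1)->(2,1) | p2:(4,1)->(5,1)
Step 2: p0:(5,3)->(5,4)->EXIT | p1:(2,1)->(3,1) | p2:(5,1)->(5,2)
Step 3: p0:escaped | p1:(3,1)->(4,1) | p2:(5,2)->(5,3)
Step 4: p0:escaped | p1:(4,1)->(5,1) | p2:(5,3)->(5,4)->EXIT
Step 5: p0:escaped | p1:(5,1)->(5,2) | p2:escaped
Step 6: p0:escaped | p1:(5,2)->(5,3) | p2:escaped
Step 7: p0:escaped | p1:(5,3)->(5,4)->EXIT | p2:escaped
Exit steps: [2, 7, 4]
First to escape: p0 at step 2

Answer: 0 2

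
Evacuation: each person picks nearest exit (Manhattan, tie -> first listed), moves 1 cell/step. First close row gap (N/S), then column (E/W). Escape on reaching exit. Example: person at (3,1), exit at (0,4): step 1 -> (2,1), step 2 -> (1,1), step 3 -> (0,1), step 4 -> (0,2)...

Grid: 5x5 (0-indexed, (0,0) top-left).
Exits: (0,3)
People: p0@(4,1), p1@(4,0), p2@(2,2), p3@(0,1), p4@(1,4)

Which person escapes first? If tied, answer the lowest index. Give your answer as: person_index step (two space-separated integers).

Step 1: p0:(4,1)->(3,1) | p1:(4,0)->(3,0) | p2:(2,2)->(1,2) | p3:(0,1)->(0,2) | p4:(1,4)->(0,4)
Step 2: p0:(3,1)->(2,1) | p1:(3,0)->(2,0) | p2:(1,2)->(0,2) | p3:(0,2)->(0,3)->EXIT | p4:(0,4)->(0,3)->EXIT
Step 3: p0:(2,1)->(1,1) | p1:(2,0)->(1,0) | p2:(0,2)->(0,3)->EXIT | p3:escaped | p4:escaped
Step 4: p0:(1,1)->(0,1) | p1:(1,0)->(0,0) | p2:escaped | p3:escaped | p4:escaped
Step 5: p0:(0,1)->(0,2) | p1:(0,0)->(0,1) | p2:escaped | p3:escaped | p4:escaped
Step 6: p0:(0,2)->(0,3)->EXIT | p1:(0,1)->(0,2) | p2:escaped | p3:escaped | p4:escaped
Step 7: p0:escaped | p1:(0,2)->(0,3)->EXIT | p2:escaped | p3:escaped | p4:escaped
Exit steps: [6, 7, 3, 2, 2]
First to escape: p3 at step 2

Answer: 3 2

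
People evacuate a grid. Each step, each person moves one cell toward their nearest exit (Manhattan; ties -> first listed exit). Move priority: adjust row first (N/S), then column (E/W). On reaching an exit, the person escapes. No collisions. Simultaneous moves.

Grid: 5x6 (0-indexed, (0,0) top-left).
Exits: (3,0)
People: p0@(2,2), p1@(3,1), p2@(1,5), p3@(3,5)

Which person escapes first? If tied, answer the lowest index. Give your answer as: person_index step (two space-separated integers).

Answer: 1 1

Derivation:
Step 1: p0:(2,2)->(3,2) | p1:(3,1)->(3,0)->EXIT | p2:(1,5)->(2,5) | p3:(3,5)->(3,4)
Step 2: p0:(3,2)->(3,1) | p1:escaped | p2:(2,5)->(3,5) | p3:(3,4)->(3,3)
Step 3: p0:(3,1)->(3,0)->EXIT | p1:escaped | p2:(3,5)->(3,4) | p3:(3,3)->(3,2)
Step 4: p0:escaped | p1:escaped | p2:(3,4)->(3,3) | p3:(3,2)->(3,1)
Step 5: p0:escaped | p1:escaped | p2:(3,3)->(3,2) | p3:(3,1)->(3,0)->EXIT
Step 6: p0:escaped | p1:escaped | p2:(3,2)->(3,1) | p3:escaped
Step 7: p0:escaped | p1:escaped | p2:(3,1)->(3,0)->EXIT | p3:escaped
Exit steps: [3, 1, 7, 5]
First to escape: p1 at step 1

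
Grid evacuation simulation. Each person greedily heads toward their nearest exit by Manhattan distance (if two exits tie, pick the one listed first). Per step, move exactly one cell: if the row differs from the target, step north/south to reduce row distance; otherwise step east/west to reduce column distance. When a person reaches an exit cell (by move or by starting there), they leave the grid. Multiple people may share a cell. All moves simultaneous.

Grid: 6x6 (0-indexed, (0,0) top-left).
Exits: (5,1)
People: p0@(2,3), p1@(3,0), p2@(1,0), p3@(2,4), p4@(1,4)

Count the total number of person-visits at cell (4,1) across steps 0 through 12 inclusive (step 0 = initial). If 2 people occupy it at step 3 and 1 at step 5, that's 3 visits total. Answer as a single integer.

Answer: 0

Derivation:
Step 0: p0@(2,3) p1@(3,0) p2@(1,0) p3@(2,4) p4@(1,4) -> at (4,1): 0 [-], cum=0
Step 1: p0@(3,3) p1@(4,0) p2@(2,0) p3@(3,4) p4@(2,4) -> at (4,1): 0 [-], cum=0
Step 2: p0@(4,3) p1@(5,0) p2@(3,0) p3@(4,4) p4@(3,4) -> at (4,1): 0 [-], cum=0
Step 3: p0@(5,3) p1@ESC p2@(4,0) p3@(5,4) p4@(4,4) -> at (4,1): 0 [-], cum=0
Step 4: p0@(5,2) p1@ESC p2@(5,0) p3@(5,3) p4@(5,4) -> at (4,1): 0 [-], cum=0
Step 5: p0@ESC p1@ESC p2@ESC p3@(5,2) p4@(5,3) -> at (4,1): 0 [-], cum=0
Step 6: p0@ESC p1@ESC p2@ESC p3@ESC p4@(5,2) -> at (4,1): 0 [-], cum=0
Step 7: p0@ESC p1@ESC p2@ESC p3@ESC p4@ESC -> at (4,1): 0 [-], cum=0
Total visits = 0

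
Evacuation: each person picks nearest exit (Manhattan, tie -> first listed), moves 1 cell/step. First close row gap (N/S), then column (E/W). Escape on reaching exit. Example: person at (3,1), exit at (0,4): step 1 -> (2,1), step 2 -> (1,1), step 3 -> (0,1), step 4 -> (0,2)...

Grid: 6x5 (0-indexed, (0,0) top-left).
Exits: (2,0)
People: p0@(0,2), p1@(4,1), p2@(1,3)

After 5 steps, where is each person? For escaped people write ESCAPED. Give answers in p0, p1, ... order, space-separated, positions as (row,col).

Step 1: p0:(0,2)->(1,2) | p1:(4,1)->(3,1) | p2:(1,3)->(2,3)
Step 2: p0:(1,2)->(2,2) | p1:(3,1)->(2,1) | p2:(2,3)->(2,2)
Step 3: p0:(2,2)->(2,1) | p1:(2,1)->(2,0)->EXIT | p2:(2,2)->(2,1)
Step 4: p0:(2,1)->(2,0)->EXIT | p1:escaped | p2:(2,1)->(2,0)->EXIT

ESCAPED ESCAPED ESCAPED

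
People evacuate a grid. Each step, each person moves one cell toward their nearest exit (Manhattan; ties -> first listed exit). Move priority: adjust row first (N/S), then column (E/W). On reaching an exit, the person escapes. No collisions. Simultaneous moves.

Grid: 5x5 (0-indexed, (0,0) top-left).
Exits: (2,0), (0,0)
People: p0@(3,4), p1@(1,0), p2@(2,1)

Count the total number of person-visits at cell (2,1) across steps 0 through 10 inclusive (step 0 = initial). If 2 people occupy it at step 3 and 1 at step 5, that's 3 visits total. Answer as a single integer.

Step 0: p0@(3,4) p1@(1,0) p2@(2,1) -> at (2,1): 1 [p2], cum=1
Step 1: p0@(2,4) p1@ESC p2@ESC -> at (2,1): 0 [-], cum=1
Step 2: p0@(2,3) p1@ESC p2@ESC -> at (2,1): 0 [-], cum=1
Step 3: p0@(2,2) p1@ESC p2@ESC -> at (2,1): 0 [-], cum=1
Step 4: p0@(2,1) p1@ESC p2@ESC -> at (2,1): 1 [p0], cum=2
Step 5: p0@ESC p1@ESC p2@ESC -> at (2,1): 0 [-], cum=2
Total visits = 2

Answer: 2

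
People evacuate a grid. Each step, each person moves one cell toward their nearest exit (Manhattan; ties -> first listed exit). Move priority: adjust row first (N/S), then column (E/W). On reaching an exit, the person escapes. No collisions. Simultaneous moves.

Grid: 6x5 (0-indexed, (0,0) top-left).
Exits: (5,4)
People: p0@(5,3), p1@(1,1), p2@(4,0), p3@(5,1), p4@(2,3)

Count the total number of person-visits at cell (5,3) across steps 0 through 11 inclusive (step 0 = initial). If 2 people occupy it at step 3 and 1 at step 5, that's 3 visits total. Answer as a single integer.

Step 0: p0@(5,3) p1@(1,1) p2@(4,0) p3@(5,1) p4@(2,3) -> at (5,3): 1 [p0], cum=1
Step 1: p0@ESC p1@(2,1) p2@(5,0) p3@(5,2) p4@(3,3) -> at (5,3): 0 [-], cum=1
Step 2: p0@ESC p1@(3,1) p2@(5,1) p3@(5,3) p4@(4,3) -> at (5,3): 1 [p3], cum=2
Step 3: p0@ESC p1@(4,1) p2@(5,2) p3@ESC p4@(5,3) -> at (5,3): 1 [p4], cum=3
Step 4: p0@ESC p1@(5,1) p2@(5,3) p3@ESC p4@ESC -> at (5,3): 1 [p2], cum=4
Step 5: p0@ESC p1@(5,2) p2@ESC p3@ESC p4@ESC -> at (5,3): 0 [-], cum=4
Step 6: p0@ESC p1@(5,3) p2@ESC p3@ESC p4@ESC -> at (5,3): 1 [p1], cum=5
Step 7: p0@ESC p1@ESC p2@ESC p3@ESC p4@ESC -> at (5,3): 0 [-], cum=5
Total visits = 5

Answer: 5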